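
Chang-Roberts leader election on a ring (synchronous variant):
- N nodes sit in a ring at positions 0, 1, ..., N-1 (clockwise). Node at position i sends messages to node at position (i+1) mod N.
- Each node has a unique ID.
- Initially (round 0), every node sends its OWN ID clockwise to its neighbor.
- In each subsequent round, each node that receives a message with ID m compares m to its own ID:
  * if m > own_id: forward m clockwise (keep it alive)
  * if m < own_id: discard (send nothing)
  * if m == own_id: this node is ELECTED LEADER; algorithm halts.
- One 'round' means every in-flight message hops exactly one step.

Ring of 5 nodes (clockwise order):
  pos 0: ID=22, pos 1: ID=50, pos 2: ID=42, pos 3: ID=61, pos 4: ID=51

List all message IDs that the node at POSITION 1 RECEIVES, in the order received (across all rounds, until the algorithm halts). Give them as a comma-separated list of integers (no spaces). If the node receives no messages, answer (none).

Round 1: pos1(id50) recv 22: drop; pos2(id42) recv 50: fwd; pos3(id61) recv 42: drop; pos4(id51) recv 61: fwd; pos0(id22) recv 51: fwd
Round 2: pos3(id61) recv 50: drop; pos0(id22) recv 61: fwd; pos1(id50) recv 51: fwd
Round 3: pos1(id50) recv 61: fwd; pos2(id42) recv 51: fwd
Round 4: pos2(id42) recv 61: fwd; pos3(id61) recv 51: drop
Round 5: pos3(id61) recv 61: ELECTED

Answer: 22,51,61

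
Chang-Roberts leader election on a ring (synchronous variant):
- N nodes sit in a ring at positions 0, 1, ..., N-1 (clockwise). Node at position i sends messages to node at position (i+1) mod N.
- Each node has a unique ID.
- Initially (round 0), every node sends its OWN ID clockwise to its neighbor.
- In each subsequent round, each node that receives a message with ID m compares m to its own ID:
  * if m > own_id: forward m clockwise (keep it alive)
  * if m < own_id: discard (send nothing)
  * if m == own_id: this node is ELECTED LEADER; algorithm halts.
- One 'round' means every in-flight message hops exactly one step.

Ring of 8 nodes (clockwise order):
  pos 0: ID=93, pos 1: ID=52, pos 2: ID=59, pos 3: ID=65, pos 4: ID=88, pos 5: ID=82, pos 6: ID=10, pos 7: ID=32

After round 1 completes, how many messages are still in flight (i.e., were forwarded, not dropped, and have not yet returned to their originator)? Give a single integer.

Answer: 3

Derivation:
Round 1: pos1(id52) recv 93: fwd; pos2(id59) recv 52: drop; pos3(id65) recv 59: drop; pos4(id88) recv 65: drop; pos5(id82) recv 88: fwd; pos6(id10) recv 82: fwd; pos7(id32) recv 10: drop; pos0(id93) recv 32: drop
After round 1: 3 messages still in flight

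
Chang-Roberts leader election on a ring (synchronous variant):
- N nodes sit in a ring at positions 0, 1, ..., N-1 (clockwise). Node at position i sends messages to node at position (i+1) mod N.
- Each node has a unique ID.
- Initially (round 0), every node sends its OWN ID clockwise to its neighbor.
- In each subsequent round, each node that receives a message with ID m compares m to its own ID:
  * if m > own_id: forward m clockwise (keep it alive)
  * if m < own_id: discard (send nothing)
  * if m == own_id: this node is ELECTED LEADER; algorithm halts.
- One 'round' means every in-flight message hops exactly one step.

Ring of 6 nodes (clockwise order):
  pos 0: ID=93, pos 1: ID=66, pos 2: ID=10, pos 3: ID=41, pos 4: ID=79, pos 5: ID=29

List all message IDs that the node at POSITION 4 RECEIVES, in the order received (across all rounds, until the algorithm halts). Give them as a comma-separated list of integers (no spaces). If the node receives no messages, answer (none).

Round 1: pos1(id66) recv 93: fwd; pos2(id10) recv 66: fwd; pos3(id41) recv 10: drop; pos4(id79) recv 41: drop; pos5(id29) recv 79: fwd; pos0(id93) recv 29: drop
Round 2: pos2(id10) recv 93: fwd; pos3(id41) recv 66: fwd; pos0(id93) recv 79: drop
Round 3: pos3(id41) recv 93: fwd; pos4(id79) recv 66: drop
Round 4: pos4(id79) recv 93: fwd
Round 5: pos5(id29) recv 93: fwd
Round 6: pos0(id93) recv 93: ELECTED

Answer: 41,66,93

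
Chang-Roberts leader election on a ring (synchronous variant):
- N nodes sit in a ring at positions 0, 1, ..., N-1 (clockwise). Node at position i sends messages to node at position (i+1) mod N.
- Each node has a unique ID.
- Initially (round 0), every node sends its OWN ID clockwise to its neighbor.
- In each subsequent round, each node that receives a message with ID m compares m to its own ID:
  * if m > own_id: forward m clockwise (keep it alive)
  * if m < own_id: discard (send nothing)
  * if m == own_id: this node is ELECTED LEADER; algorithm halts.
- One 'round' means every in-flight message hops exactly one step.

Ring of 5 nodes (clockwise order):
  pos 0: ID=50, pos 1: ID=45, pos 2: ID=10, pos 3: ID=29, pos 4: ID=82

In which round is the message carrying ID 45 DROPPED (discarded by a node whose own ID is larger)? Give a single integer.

Round 1: pos1(id45) recv 50: fwd; pos2(id10) recv 45: fwd; pos3(id29) recv 10: drop; pos4(id82) recv 29: drop; pos0(id50) recv 82: fwd
Round 2: pos2(id10) recv 50: fwd; pos3(id29) recv 45: fwd; pos1(id45) recv 82: fwd
Round 3: pos3(id29) recv 50: fwd; pos4(id82) recv 45: drop; pos2(id10) recv 82: fwd
Round 4: pos4(id82) recv 50: drop; pos3(id29) recv 82: fwd
Round 5: pos4(id82) recv 82: ELECTED
Message ID 45 originates at pos 1; dropped at pos 4 in round 3

Answer: 3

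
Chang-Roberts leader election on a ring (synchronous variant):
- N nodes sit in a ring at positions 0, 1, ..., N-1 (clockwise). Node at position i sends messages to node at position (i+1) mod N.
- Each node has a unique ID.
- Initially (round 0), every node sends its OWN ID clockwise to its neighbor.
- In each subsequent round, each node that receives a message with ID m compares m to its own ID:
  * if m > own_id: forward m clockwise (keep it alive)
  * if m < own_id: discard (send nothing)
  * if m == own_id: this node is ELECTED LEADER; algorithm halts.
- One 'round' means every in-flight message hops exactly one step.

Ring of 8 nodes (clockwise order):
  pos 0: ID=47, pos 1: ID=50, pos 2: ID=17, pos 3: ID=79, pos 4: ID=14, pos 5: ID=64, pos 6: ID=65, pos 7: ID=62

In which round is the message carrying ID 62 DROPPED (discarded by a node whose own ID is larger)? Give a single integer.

Round 1: pos1(id50) recv 47: drop; pos2(id17) recv 50: fwd; pos3(id79) recv 17: drop; pos4(id14) recv 79: fwd; pos5(id64) recv 14: drop; pos6(id65) recv 64: drop; pos7(id62) recv 65: fwd; pos0(id47) recv 62: fwd
Round 2: pos3(id79) recv 50: drop; pos5(id64) recv 79: fwd; pos0(id47) recv 65: fwd; pos1(id50) recv 62: fwd
Round 3: pos6(id65) recv 79: fwd; pos1(id50) recv 65: fwd; pos2(id17) recv 62: fwd
Round 4: pos7(id62) recv 79: fwd; pos2(id17) recv 65: fwd; pos3(id79) recv 62: drop
Round 5: pos0(id47) recv 79: fwd; pos3(id79) recv 65: drop
Round 6: pos1(id50) recv 79: fwd
Round 7: pos2(id17) recv 79: fwd
Round 8: pos3(id79) recv 79: ELECTED
Message ID 62 originates at pos 7; dropped at pos 3 in round 4

Answer: 4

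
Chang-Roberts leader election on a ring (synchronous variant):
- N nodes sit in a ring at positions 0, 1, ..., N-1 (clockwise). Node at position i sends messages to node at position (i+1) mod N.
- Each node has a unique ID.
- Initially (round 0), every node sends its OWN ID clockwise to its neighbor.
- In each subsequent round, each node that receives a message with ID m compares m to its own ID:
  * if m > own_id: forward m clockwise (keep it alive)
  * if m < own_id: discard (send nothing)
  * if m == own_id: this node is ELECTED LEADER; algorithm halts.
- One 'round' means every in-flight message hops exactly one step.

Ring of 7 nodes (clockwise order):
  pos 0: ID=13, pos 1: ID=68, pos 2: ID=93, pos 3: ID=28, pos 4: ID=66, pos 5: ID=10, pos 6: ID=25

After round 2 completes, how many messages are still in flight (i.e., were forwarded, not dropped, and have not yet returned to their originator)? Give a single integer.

Round 1: pos1(id68) recv 13: drop; pos2(id93) recv 68: drop; pos3(id28) recv 93: fwd; pos4(id66) recv 28: drop; pos5(id10) recv 66: fwd; pos6(id25) recv 10: drop; pos0(id13) recv 25: fwd
Round 2: pos4(id66) recv 93: fwd; pos6(id25) recv 66: fwd; pos1(id68) recv 25: drop
After round 2: 2 messages still in flight

Answer: 2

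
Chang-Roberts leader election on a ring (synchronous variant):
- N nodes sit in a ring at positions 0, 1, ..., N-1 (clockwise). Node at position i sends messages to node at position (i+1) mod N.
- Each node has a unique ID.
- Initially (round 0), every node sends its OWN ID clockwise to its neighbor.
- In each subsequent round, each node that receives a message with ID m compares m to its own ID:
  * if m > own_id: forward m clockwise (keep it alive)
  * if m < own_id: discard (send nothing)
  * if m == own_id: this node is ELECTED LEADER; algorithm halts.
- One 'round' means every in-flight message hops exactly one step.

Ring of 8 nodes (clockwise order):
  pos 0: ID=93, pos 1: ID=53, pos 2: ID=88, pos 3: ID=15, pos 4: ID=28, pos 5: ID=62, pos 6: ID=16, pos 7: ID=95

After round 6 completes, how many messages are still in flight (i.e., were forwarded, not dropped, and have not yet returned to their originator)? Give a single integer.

Answer: 2

Derivation:
Round 1: pos1(id53) recv 93: fwd; pos2(id88) recv 53: drop; pos3(id15) recv 88: fwd; pos4(id28) recv 15: drop; pos5(id62) recv 28: drop; pos6(id16) recv 62: fwd; pos7(id95) recv 16: drop; pos0(id93) recv 95: fwd
Round 2: pos2(id88) recv 93: fwd; pos4(id28) recv 88: fwd; pos7(id95) recv 62: drop; pos1(id53) recv 95: fwd
Round 3: pos3(id15) recv 93: fwd; pos5(id62) recv 88: fwd; pos2(id88) recv 95: fwd
Round 4: pos4(id28) recv 93: fwd; pos6(id16) recv 88: fwd; pos3(id15) recv 95: fwd
Round 5: pos5(id62) recv 93: fwd; pos7(id95) recv 88: drop; pos4(id28) recv 95: fwd
Round 6: pos6(id16) recv 93: fwd; pos5(id62) recv 95: fwd
After round 6: 2 messages still in flight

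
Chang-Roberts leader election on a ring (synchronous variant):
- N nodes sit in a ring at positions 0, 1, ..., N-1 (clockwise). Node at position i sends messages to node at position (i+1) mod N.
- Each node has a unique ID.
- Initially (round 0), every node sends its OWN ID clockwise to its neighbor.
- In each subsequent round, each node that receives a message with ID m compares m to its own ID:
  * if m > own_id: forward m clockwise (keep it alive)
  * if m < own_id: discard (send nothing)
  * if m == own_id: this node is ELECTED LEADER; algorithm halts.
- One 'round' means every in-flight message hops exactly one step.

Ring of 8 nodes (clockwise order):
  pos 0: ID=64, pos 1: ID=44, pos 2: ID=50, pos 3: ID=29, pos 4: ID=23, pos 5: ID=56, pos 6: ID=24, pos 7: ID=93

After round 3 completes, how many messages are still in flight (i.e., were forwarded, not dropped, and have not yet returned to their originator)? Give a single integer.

Answer: 2

Derivation:
Round 1: pos1(id44) recv 64: fwd; pos2(id50) recv 44: drop; pos3(id29) recv 50: fwd; pos4(id23) recv 29: fwd; pos5(id56) recv 23: drop; pos6(id24) recv 56: fwd; pos7(id93) recv 24: drop; pos0(id64) recv 93: fwd
Round 2: pos2(id50) recv 64: fwd; pos4(id23) recv 50: fwd; pos5(id56) recv 29: drop; pos7(id93) recv 56: drop; pos1(id44) recv 93: fwd
Round 3: pos3(id29) recv 64: fwd; pos5(id56) recv 50: drop; pos2(id50) recv 93: fwd
After round 3: 2 messages still in flight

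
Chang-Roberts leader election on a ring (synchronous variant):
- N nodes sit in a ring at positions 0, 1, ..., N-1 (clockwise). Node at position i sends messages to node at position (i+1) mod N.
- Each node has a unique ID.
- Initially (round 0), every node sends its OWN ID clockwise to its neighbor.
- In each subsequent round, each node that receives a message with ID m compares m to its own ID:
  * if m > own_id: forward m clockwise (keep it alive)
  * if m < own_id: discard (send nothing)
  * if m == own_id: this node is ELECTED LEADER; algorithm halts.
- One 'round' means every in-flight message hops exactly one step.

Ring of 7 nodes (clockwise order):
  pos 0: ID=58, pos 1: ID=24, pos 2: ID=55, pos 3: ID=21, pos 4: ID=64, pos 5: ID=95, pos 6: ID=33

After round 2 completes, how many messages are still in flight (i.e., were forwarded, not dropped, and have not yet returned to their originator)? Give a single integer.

Answer: 2

Derivation:
Round 1: pos1(id24) recv 58: fwd; pos2(id55) recv 24: drop; pos3(id21) recv 55: fwd; pos4(id64) recv 21: drop; pos5(id95) recv 64: drop; pos6(id33) recv 95: fwd; pos0(id58) recv 33: drop
Round 2: pos2(id55) recv 58: fwd; pos4(id64) recv 55: drop; pos0(id58) recv 95: fwd
After round 2: 2 messages still in flight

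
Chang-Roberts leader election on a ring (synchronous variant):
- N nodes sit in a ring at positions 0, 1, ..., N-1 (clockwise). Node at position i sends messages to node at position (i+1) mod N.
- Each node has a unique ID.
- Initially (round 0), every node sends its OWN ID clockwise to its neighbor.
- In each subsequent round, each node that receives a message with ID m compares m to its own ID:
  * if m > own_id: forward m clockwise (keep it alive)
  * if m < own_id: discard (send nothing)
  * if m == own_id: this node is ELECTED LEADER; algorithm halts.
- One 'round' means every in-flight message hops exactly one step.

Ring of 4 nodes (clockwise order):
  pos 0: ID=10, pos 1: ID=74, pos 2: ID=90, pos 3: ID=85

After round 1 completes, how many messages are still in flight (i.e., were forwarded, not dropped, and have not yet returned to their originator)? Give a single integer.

Answer: 2

Derivation:
Round 1: pos1(id74) recv 10: drop; pos2(id90) recv 74: drop; pos3(id85) recv 90: fwd; pos0(id10) recv 85: fwd
After round 1: 2 messages still in flight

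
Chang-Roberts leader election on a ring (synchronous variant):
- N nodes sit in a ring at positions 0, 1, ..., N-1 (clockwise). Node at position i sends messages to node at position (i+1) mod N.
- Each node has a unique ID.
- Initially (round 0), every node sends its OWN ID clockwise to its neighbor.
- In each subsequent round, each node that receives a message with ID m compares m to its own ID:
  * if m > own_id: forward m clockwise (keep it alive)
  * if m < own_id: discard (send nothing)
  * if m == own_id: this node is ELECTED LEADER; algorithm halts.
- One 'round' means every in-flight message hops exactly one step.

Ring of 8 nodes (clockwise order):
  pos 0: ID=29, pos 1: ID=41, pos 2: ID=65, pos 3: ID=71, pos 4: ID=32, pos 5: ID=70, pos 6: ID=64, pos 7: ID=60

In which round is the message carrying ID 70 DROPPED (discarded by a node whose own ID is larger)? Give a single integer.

Answer: 6

Derivation:
Round 1: pos1(id41) recv 29: drop; pos2(id65) recv 41: drop; pos3(id71) recv 65: drop; pos4(id32) recv 71: fwd; pos5(id70) recv 32: drop; pos6(id64) recv 70: fwd; pos7(id60) recv 64: fwd; pos0(id29) recv 60: fwd
Round 2: pos5(id70) recv 71: fwd; pos7(id60) recv 70: fwd; pos0(id29) recv 64: fwd; pos1(id41) recv 60: fwd
Round 3: pos6(id64) recv 71: fwd; pos0(id29) recv 70: fwd; pos1(id41) recv 64: fwd; pos2(id65) recv 60: drop
Round 4: pos7(id60) recv 71: fwd; pos1(id41) recv 70: fwd; pos2(id65) recv 64: drop
Round 5: pos0(id29) recv 71: fwd; pos2(id65) recv 70: fwd
Round 6: pos1(id41) recv 71: fwd; pos3(id71) recv 70: drop
Round 7: pos2(id65) recv 71: fwd
Round 8: pos3(id71) recv 71: ELECTED
Message ID 70 originates at pos 5; dropped at pos 3 in round 6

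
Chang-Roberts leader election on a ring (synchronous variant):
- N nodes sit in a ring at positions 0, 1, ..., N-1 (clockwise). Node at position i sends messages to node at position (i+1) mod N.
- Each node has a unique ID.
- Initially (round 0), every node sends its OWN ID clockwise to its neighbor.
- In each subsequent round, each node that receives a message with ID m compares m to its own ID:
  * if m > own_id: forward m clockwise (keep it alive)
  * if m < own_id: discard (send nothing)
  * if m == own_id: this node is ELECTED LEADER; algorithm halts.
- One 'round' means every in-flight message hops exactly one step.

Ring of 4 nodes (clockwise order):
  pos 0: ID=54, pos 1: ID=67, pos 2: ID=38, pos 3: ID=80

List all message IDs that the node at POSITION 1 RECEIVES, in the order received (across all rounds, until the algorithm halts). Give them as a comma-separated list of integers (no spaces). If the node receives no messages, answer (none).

Answer: 54,80

Derivation:
Round 1: pos1(id67) recv 54: drop; pos2(id38) recv 67: fwd; pos3(id80) recv 38: drop; pos0(id54) recv 80: fwd
Round 2: pos3(id80) recv 67: drop; pos1(id67) recv 80: fwd
Round 3: pos2(id38) recv 80: fwd
Round 4: pos3(id80) recv 80: ELECTED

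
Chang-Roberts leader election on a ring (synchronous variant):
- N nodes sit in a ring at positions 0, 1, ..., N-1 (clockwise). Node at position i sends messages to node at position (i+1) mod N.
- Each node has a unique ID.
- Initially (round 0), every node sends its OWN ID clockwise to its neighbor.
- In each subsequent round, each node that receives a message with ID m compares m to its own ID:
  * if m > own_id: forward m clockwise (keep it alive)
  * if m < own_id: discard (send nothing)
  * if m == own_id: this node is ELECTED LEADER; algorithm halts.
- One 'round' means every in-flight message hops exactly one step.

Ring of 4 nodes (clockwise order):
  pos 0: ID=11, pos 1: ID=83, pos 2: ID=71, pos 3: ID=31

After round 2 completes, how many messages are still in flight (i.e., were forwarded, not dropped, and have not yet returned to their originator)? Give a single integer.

Answer: 2

Derivation:
Round 1: pos1(id83) recv 11: drop; pos2(id71) recv 83: fwd; pos3(id31) recv 71: fwd; pos0(id11) recv 31: fwd
Round 2: pos3(id31) recv 83: fwd; pos0(id11) recv 71: fwd; pos1(id83) recv 31: drop
After round 2: 2 messages still in flight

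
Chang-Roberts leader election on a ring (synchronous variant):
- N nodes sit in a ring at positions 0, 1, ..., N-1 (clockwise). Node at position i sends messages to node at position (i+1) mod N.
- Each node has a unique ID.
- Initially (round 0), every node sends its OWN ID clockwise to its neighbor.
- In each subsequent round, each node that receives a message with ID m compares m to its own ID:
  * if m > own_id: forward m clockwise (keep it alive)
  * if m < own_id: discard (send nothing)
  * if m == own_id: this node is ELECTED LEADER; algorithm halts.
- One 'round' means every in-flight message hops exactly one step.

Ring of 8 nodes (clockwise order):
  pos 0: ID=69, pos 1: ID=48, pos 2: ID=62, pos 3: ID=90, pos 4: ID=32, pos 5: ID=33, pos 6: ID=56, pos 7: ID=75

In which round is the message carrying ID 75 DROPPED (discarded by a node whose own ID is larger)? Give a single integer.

Round 1: pos1(id48) recv 69: fwd; pos2(id62) recv 48: drop; pos3(id90) recv 62: drop; pos4(id32) recv 90: fwd; pos5(id33) recv 32: drop; pos6(id56) recv 33: drop; pos7(id75) recv 56: drop; pos0(id69) recv 75: fwd
Round 2: pos2(id62) recv 69: fwd; pos5(id33) recv 90: fwd; pos1(id48) recv 75: fwd
Round 3: pos3(id90) recv 69: drop; pos6(id56) recv 90: fwd; pos2(id62) recv 75: fwd
Round 4: pos7(id75) recv 90: fwd; pos3(id90) recv 75: drop
Round 5: pos0(id69) recv 90: fwd
Round 6: pos1(id48) recv 90: fwd
Round 7: pos2(id62) recv 90: fwd
Round 8: pos3(id90) recv 90: ELECTED
Message ID 75 originates at pos 7; dropped at pos 3 in round 4

Answer: 4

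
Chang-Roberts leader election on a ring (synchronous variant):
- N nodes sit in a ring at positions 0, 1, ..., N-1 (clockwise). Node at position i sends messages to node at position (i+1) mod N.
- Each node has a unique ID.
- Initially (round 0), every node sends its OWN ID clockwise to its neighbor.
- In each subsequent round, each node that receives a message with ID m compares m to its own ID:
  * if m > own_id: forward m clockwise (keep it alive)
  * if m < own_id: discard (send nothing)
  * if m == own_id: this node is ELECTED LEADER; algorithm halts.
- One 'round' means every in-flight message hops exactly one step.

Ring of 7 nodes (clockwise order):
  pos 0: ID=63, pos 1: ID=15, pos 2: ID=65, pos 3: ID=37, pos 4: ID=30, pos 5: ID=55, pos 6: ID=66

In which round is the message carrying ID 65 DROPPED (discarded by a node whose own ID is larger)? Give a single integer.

Round 1: pos1(id15) recv 63: fwd; pos2(id65) recv 15: drop; pos3(id37) recv 65: fwd; pos4(id30) recv 37: fwd; pos5(id55) recv 30: drop; pos6(id66) recv 55: drop; pos0(id63) recv 66: fwd
Round 2: pos2(id65) recv 63: drop; pos4(id30) recv 65: fwd; pos5(id55) recv 37: drop; pos1(id15) recv 66: fwd
Round 3: pos5(id55) recv 65: fwd; pos2(id65) recv 66: fwd
Round 4: pos6(id66) recv 65: drop; pos3(id37) recv 66: fwd
Round 5: pos4(id30) recv 66: fwd
Round 6: pos5(id55) recv 66: fwd
Round 7: pos6(id66) recv 66: ELECTED
Message ID 65 originates at pos 2; dropped at pos 6 in round 4

Answer: 4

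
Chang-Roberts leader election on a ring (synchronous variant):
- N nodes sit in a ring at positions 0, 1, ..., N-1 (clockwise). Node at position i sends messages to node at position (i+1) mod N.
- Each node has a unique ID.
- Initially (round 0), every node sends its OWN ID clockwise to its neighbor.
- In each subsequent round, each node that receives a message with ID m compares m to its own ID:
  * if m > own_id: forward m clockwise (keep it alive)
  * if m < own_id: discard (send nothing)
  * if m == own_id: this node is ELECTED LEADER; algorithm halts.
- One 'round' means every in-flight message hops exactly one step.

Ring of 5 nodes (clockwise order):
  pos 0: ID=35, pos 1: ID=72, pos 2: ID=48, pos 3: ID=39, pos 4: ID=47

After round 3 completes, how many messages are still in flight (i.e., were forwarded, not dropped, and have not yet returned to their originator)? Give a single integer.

Round 1: pos1(id72) recv 35: drop; pos2(id48) recv 72: fwd; pos3(id39) recv 48: fwd; pos4(id47) recv 39: drop; pos0(id35) recv 47: fwd
Round 2: pos3(id39) recv 72: fwd; pos4(id47) recv 48: fwd; pos1(id72) recv 47: drop
Round 3: pos4(id47) recv 72: fwd; pos0(id35) recv 48: fwd
After round 3: 2 messages still in flight

Answer: 2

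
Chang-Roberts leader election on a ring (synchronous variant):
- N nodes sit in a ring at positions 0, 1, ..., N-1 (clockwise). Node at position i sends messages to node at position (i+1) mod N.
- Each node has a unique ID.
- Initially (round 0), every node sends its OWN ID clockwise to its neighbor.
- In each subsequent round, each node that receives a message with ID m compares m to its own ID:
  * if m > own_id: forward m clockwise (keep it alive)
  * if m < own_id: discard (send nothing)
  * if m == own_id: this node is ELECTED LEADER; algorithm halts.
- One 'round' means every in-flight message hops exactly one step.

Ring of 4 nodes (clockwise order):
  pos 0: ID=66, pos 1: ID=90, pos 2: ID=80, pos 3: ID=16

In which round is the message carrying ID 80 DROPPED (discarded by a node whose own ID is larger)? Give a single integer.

Answer: 3

Derivation:
Round 1: pos1(id90) recv 66: drop; pos2(id80) recv 90: fwd; pos3(id16) recv 80: fwd; pos0(id66) recv 16: drop
Round 2: pos3(id16) recv 90: fwd; pos0(id66) recv 80: fwd
Round 3: pos0(id66) recv 90: fwd; pos1(id90) recv 80: drop
Round 4: pos1(id90) recv 90: ELECTED
Message ID 80 originates at pos 2; dropped at pos 1 in round 3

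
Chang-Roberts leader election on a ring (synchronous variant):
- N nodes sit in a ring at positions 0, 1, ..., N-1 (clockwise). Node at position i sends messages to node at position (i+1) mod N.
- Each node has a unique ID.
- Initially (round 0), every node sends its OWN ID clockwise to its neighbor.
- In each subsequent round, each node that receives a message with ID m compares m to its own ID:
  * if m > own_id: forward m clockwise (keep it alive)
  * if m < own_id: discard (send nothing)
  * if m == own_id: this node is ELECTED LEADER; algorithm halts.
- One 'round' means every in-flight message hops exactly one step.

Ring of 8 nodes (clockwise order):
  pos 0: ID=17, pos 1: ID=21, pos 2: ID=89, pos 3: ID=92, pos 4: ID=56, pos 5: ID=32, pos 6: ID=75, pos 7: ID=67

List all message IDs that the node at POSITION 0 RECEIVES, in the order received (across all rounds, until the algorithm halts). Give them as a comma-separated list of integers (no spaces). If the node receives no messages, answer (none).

Round 1: pos1(id21) recv 17: drop; pos2(id89) recv 21: drop; pos3(id92) recv 89: drop; pos4(id56) recv 92: fwd; pos5(id32) recv 56: fwd; pos6(id75) recv 32: drop; pos7(id67) recv 75: fwd; pos0(id17) recv 67: fwd
Round 2: pos5(id32) recv 92: fwd; pos6(id75) recv 56: drop; pos0(id17) recv 75: fwd; pos1(id21) recv 67: fwd
Round 3: pos6(id75) recv 92: fwd; pos1(id21) recv 75: fwd; pos2(id89) recv 67: drop
Round 4: pos7(id67) recv 92: fwd; pos2(id89) recv 75: drop
Round 5: pos0(id17) recv 92: fwd
Round 6: pos1(id21) recv 92: fwd
Round 7: pos2(id89) recv 92: fwd
Round 8: pos3(id92) recv 92: ELECTED

Answer: 67,75,92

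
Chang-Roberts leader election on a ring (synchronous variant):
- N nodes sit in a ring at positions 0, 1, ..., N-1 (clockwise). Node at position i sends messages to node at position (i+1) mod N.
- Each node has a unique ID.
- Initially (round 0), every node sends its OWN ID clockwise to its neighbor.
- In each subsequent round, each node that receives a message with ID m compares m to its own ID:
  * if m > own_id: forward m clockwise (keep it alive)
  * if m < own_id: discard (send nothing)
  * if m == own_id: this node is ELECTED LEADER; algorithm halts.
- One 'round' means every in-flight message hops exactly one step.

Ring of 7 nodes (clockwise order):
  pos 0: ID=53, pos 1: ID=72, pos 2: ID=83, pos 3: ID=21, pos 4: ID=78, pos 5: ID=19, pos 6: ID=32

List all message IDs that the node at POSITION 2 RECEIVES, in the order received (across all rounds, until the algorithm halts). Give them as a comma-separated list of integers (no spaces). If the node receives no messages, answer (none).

Answer: 72,78,83

Derivation:
Round 1: pos1(id72) recv 53: drop; pos2(id83) recv 72: drop; pos3(id21) recv 83: fwd; pos4(id78) recv 21: drop; pos5(id19) recv 78: fwd; pos6(id32) recv 19: drop; pos0(id53) recv 32: drop
Round 2: pos4(id78) recv 83: fwd; pos6(id32) recv 78: fwd
Round 3: pos5(id19) recv 83: fwd; pos0(id53) recv 78: fwd
Round 4: pos6(id32) recv 83: fwd; pos1(id72) recv 78: fwd
Round 5: pos0(id53) recv 83: fwd; pos2(id83) recv 78: drop
Round 6: pos1(id72) recv 83: fwd
Round 7: pos2(id83) recv 83: ELECTED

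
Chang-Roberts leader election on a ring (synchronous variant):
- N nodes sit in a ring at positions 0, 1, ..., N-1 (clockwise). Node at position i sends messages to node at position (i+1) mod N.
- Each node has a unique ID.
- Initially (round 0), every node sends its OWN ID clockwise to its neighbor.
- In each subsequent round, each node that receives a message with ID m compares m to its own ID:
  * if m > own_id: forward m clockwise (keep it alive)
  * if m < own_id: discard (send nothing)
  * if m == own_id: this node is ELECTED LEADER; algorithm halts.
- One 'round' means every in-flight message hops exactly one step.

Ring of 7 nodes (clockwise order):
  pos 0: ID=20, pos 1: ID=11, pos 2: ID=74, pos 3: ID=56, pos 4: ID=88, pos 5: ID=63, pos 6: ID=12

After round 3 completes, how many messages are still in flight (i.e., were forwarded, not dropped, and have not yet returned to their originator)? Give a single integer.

Round 1: pos1(id11) recv 20: fwd; pos2(id74) recv 11: drop; pos3(id56) recv 74: fwd; pos4(id88) recv 56: drop; pos5(id63) recv 88: fwd; pos6(id12) recv 63: fwd; pos0(id20) recv 12: drop
Round 2: pos2(id74) recv 20: drop; pos4(id88) recv 74: drop; pos6(id12) recv 88: fwd; pos0(id20) recv 63: fwd
Round 3: pos0(id20) recv 88: fwd; pos1(id11) recv 63: fwd
After round 3: 2 messages still in flight

Answer: 2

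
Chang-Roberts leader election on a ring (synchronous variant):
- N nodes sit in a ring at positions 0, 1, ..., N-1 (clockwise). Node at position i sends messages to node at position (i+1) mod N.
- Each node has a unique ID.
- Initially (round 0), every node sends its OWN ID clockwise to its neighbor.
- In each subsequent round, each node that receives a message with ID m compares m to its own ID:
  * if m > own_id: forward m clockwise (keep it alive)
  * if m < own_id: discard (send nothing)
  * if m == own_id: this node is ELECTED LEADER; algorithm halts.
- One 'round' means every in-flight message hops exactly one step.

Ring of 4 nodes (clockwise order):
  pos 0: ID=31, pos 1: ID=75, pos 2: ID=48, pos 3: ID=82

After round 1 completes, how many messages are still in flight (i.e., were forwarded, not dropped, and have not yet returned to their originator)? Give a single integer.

Round 1: pos1(id75) recv 31: drop; pos2(id48) recv 75: fwd; pos3(id82) recv 48: drop; pos0(id31) recv 82: fwd
After round 1: 2 messages still in flight

Answer: 2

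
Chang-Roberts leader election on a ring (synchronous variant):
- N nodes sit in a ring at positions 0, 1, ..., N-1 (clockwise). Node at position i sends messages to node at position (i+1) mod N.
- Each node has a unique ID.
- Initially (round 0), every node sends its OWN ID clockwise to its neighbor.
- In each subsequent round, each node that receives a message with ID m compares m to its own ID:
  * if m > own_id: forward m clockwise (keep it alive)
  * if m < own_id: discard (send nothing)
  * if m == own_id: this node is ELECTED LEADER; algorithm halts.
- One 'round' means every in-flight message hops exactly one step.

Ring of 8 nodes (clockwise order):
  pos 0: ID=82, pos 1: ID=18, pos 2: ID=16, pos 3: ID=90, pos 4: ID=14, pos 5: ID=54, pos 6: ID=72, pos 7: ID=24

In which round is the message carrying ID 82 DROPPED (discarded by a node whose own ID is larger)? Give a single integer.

Round 1: pos1(id18) recv 82: fwd; pos2(id16) recv 18: fwd; pos3(id90) recv 16: drop; pos4(id14) recv 90: fwd; pos5(id54) recv 14: drop; pos6(id72) recv 54: drop; pos7(id24) recv 72: fwd; pos0(id82) recv 24: drop
Round 2: pos2(id16) recv 82: fwd; pos3(id90) recv 18: drop; pos5(id54) recv 90: fwd; pos0(id82) recv 72: drop
Round 3: pos3(id90) recv 82: drop; pos6(id72) recv 90: fwd
Round 4: pos7(id24) recv 90: fwd
Round 5: pos0(id82) recv 90: fwd
Round 6: pos1(id18) recv 90: fwd
Round 7: pos2(id16) recv 90: fwd
Round 8: pos3(id90) recv 90: ELECTED
Message ID 82 originates at pos 0; dropped at pos 3 in round 3

Answer: 3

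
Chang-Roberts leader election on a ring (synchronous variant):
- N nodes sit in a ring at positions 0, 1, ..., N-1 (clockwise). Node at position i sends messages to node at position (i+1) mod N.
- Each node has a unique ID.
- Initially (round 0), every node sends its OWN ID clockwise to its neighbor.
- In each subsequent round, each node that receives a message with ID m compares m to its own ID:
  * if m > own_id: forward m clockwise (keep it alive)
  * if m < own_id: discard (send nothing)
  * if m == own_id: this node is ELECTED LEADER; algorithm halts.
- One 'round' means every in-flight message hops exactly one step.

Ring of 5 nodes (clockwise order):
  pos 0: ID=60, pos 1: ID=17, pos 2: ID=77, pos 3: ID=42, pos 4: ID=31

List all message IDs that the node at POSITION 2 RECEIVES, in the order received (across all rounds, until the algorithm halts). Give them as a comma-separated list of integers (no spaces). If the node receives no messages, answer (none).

Round 1: pos1(id17) recv 60: fwd; pos2(id77) recv 17: drop; pos3(id42) recv 77: fwd; pos4(id31) recv 42: fwd; pos0(id60) recv 31: drop
Round 2: pos2(id77) recv 60: drop; pos4(id31) recv 77: fwd; pos0(id60) recv 42: drop
Round 3: pos0(id60) recv 77: fwd
Round 4: pos1(id17) recv 77: fwd
Round 5: pos2(id77) recv 77: ELECTED

Answer: 17,60,77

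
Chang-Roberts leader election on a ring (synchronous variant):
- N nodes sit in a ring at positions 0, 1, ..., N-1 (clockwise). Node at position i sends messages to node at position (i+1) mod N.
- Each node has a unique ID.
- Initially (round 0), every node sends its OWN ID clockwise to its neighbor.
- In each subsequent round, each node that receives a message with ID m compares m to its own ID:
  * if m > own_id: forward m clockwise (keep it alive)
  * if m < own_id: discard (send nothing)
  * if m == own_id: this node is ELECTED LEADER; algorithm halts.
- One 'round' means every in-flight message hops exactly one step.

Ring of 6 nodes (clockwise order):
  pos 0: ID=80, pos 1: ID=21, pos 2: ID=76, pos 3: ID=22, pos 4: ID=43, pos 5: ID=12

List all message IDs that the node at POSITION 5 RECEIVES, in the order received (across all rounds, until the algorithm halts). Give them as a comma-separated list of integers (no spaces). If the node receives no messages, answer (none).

Answer: 43,76,80

Derivation:
Round 1: pos1(id21) recv 80: fwd; pos2(id76) recv 21: drop; pos3(id22) recv 76: fwd; pos4(id43) recv 22: drop; pos5(id12) recv 43: fwd; pos0(id80) recv 12: drop
Round 2: pos2(id76) recv 80: fwd; pos4(id43) recv 76: fwd; pos0(id80) recv 43: drop
Round 3: pos3(id22) recv 80: fwd; pos5(id12) recv 76: fwd
Round 4: pos4(id43) recv 80: fwd; pos0(id80) recv 76: drop
Round 5: pos5(id12) recv 80: fwd
Round 6: pos0(id80) recv 80: ELECTED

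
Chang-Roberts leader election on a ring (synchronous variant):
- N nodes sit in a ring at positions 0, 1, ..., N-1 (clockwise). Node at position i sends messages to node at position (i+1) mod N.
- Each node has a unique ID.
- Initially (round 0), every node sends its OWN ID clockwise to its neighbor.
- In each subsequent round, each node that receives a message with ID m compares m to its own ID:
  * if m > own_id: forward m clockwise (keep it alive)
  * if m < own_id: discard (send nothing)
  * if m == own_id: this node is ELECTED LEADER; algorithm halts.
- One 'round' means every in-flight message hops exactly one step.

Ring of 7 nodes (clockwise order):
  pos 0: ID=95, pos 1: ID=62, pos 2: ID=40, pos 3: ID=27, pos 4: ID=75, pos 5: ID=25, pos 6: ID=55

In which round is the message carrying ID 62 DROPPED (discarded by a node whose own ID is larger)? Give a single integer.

Round 1: pos1(id62) recv 95: fwd; pos2(id40) recv 62: fwd; pos3(id27) recv 40: fwd; pos4(id75) recv 27: drop; pos5(id25) recv 75: fwd; pos6(id55) recv 25: drop; pos0(id95) recv 55: drop
Round 2: pos2(id40) recv 95: fwd; pos3(id27) recv 62: fwd; pos4(id75) recv 40: drop; pos6(id55) recv 75: fwd
Round 3: pos3(id27) recv 95: fwd; pos4(id75) recv 62: drop; pos0(id95) recv 75: drop
Round 4: pos4(id75) recv 95: fwd
Round 5: pos5(id25) recv 95: fwd
Round 6: pos6(id55) recv 95: fwd
Round 7: pos0(id95) recv 95: ELECTED
Message ID 62 originates at pos 1; dropped at pos 4 in round 3

Answer: 3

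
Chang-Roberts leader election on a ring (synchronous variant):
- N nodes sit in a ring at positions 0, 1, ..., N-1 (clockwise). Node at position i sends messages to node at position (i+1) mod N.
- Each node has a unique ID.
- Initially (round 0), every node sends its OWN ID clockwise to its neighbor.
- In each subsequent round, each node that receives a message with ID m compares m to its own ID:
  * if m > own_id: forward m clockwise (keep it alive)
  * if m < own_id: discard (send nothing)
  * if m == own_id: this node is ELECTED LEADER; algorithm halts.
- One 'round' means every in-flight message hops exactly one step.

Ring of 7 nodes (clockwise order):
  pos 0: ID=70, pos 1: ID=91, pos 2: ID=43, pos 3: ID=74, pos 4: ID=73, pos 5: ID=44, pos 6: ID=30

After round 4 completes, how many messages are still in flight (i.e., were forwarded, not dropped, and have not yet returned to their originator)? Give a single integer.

Round 1: pos1(id91) recv 70: drop; pos2(id43) recv 91: fwd; pos3(id74) recv 43: drop; pos4(id73) recv 74: fwd; pos5(id44) recv 73: fwd; pos6(id30) recv 44: fwd; pos0(id70) recv 30: drop
Round 2: pos3(id74) recv 91: fwd; pos5(id44) recv 74: fwd; pos6(id30) recv 73: fwd; pos0(id70) recv 44: drop
Round 3: pos4(id73) recv 91: fwd; pos6(id30) recv 74: fwd; pos0(id70) recv 73: fwd
Round 4: pos5(id44) recv 91: fwd; pos0(id70) recv 74: fwd; pos1(id91) recv 73: drop
After round 4: 2 messages still in flight

Answer: 2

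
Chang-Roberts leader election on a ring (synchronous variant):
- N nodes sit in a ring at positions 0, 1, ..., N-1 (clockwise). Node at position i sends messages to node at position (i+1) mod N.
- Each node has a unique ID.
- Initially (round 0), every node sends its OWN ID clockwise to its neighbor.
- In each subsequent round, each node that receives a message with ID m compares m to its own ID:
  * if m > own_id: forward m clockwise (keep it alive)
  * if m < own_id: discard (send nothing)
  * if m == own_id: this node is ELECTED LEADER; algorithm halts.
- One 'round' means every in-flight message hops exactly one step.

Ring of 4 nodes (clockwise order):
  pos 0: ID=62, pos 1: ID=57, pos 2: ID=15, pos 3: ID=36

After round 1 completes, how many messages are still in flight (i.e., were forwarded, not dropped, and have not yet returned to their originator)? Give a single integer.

Answer: 2

Derivation:
Round 1: pos1(id57) recv 62: fwd; pos2(id15) recv 57: fwd; pos3(id36) recv 15: drop; pos0(id62) recv 36: drop
After round 1: 2 messages still in flight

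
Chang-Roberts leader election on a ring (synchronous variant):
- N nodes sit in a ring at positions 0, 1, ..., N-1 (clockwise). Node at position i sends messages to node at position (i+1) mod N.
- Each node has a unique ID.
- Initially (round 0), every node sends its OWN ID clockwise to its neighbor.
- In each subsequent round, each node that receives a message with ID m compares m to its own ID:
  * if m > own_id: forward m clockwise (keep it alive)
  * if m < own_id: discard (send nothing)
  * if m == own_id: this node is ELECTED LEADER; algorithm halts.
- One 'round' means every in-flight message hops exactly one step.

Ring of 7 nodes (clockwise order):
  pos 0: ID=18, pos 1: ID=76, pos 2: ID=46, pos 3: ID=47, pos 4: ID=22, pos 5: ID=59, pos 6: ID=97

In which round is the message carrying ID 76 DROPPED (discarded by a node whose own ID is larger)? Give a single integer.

Round 1: pos1(id76) recv 18: drop; pos2(id46) recv 76: fwd; pos3(id47) recv 46: drop; pos4(id22) recv 47: fwd; pos5(id59) recv 22: drop; pos6(id97) recv 59: drop; pos0(id18) recv 97: fwd
Round 2: pos3(id47) recv 76: fwd; pos5(id59) recv 47: drop; pos1(id76) recv 97: fwd
Round 3: pos4(id22) recv 76: fwd; pos2(id46) recv 97: fwd
Round 4: pos5(id59) recv 76: fwd; pos3(id47) recv 97: fwd
Round 5: pos6(id97) recv 76: drop; pos4(id22) recv 97: fwd
Round 6: pos5(id59) recv 97: fwd
Round 7: pos6(id97) recv 97: ELECTED
Message ID 76 originates at pos 1; dropped at pos 6 in round 5

Answer: 5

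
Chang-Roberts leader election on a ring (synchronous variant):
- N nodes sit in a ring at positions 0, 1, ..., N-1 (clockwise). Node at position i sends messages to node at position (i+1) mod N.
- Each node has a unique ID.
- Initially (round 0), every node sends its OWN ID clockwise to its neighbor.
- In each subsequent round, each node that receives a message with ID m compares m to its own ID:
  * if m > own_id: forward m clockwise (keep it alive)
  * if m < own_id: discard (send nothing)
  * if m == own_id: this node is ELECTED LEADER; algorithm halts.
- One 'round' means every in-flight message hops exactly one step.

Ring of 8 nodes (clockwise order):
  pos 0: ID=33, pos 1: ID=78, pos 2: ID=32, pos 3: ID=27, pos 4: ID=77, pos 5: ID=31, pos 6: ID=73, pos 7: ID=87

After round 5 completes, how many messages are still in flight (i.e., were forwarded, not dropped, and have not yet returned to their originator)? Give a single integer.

Round 1: pos1(id78) recv 33: drop; pos2(id32) recv 78: fwd; pos3(id27) recv 32: fwd; pos4(id77) recv 27: drop; pos5(id31) recv 77: fwd; pos6(id73) recv 31: drop; pos7(id87) recv 73: drop; pos0(id33) recv 87: fwd
Round 2: pos3(id27) recv 78: fwd; pos4(id77) recv 32: drop; pos6(id73) recv 77: fwd; pos1(id78) recv 87: fwd
Round 3: pos4(id77) recv 78: fwd; pos7(id87) recv 77: drop; pos2(id32) recv 87: fwd
Round 4: pos5(id31) recv 78: fwd; pos3(id27) recv 87: fwd
Round 5: pos6(id73) recv 78: fwd; pos4(id77) recv 87: fwd
After round 5: 2 messages still in flight

Answer: 2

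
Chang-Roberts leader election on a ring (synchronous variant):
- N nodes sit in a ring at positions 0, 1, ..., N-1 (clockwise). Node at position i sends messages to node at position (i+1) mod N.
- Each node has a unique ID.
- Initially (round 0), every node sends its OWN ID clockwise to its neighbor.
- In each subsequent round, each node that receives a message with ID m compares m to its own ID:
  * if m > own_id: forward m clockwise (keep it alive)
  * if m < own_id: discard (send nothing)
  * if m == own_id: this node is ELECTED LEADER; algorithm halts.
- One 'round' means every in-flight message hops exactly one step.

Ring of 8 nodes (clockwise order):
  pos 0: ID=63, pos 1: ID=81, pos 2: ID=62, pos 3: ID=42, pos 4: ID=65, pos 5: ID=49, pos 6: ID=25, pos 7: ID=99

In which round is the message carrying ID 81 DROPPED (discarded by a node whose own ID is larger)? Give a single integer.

Answer: 6

Derivation:
Round 1: pos1(id81) recv 63: drop; pos2(id62) recv 81: fwd; pos3(id42) recv 62: fwd; pos4(id65) recv 42: drop; pos5(id49) recv 65: fwd; pos6(id25) recv 49: fwd; pos7(id99) recv 25: drop; pos0(id63) recv 99: fwd
Round 2: pos3(id42) recv 81: fwd; pos4(id65) recv 62: drop; pos6(id25) recv 65: fwd; pos7(id99) recv 49: drop; pos1(id81) recv 99: fwd
Round 3: pos4(id65) recv 81: fwd; pos7(id99) recv 65: drop; pos2(id62) recv 99: fwd
Round 4: pos5(id49) recv 81: fwd; pos3(id42) recv 99: fwd
Round 5: pos6(id25) recv 81: fwd; pos4(id65) recv 99: fwd
Round 6: pos7(id99) recv 81: drop; pos5(id49) recv 99: fwd
Round 7: pos6(id25) recv 99: fwd
Round 8: pos7(id99) recv 99: ELECTED
Message ID 81 originates at pos 1; dropped at pos 7 in round 6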